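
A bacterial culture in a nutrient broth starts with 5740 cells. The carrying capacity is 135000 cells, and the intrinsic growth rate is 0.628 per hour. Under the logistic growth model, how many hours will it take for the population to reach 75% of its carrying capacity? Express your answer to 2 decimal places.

A = (K − N₀)/N₀ = (135000 − 5740)/5740 = 22.519.
Solve 135000/(1 + 22.519·e^(−0.628t)) = 101250: 1 + 22.519·e^(−0.628t) = 1.3333, so e^(−0.628t) = 0.0148022.
−0.628·t = ln(0.0148022) = -4.213, so t = 4.213/0.628 = 6.7086.

6.71 hours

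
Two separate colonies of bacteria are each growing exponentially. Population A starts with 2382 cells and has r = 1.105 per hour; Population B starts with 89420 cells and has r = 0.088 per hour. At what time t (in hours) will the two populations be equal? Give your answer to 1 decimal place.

3.6 hours

Set 2382·e^(1.105t) = 89420·e^(0.088t).
e^((1.105 − 0.088)t) = 89420/2382 → e^(1.017·t) = 37.54.
1.017·t = ln(37.54) = 3.6254, so t = 3.6254/1.017 = 3.5648.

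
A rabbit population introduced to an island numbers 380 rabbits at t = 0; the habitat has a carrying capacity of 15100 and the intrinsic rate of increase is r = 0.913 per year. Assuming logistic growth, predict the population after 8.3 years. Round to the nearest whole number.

A = (K − N₀)/N₀ = (15100 − 380)/380 = 38.737.
N(t) = K/(1 + A·e^(−rt)) = 15100/(1 + 38.737×e^(−0.913×8.3)).
e^(−7.578) = 0.00051163; denominator = 1 + 38.737×0.00051163 = 1.0198.
N = 15100/1.0198 = 14806.5.

14807 rabbits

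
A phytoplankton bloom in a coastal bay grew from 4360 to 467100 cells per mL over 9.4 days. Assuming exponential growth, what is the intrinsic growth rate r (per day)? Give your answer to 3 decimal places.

From N(t) = N₀·e^(rt): e^(r·9.4) = 467100/4360 = 107.13.
r·9.4 = ln(107.13) = 4.6741, so r = 4.6741/9.4 = 0.49724.

0.497 per day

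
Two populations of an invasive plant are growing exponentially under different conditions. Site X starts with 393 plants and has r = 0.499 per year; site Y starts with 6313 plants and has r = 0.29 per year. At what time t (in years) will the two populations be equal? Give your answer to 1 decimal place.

Set 393·e^(0.499t) = 6313·e^(0.29t).
e^((0.499 − 0.29)t) = 6313/393 → e^(0.209·t) = 16.064.
0.209·t = ln(16.064) = 2.7766, so t = 2.7766/0.209 = 13.285.

13.3 years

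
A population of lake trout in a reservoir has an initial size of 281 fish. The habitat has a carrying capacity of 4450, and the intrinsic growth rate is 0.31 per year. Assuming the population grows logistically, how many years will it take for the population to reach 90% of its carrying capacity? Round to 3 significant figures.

15.8 years

A = (K − N₀)/N₀ = (4450 − 281)/281 = 14.836.
Solve 4450/(1 + 14.836·e^(−0.31t)) = 4005: 1 + 14.836·e^(−0.31t) = 1.1111, so e^(−0.31t) = 0.00748914.
−0.31·t = ln(0.00748914) = -4.8943, so t = 4.8943/0.31 = 15.788.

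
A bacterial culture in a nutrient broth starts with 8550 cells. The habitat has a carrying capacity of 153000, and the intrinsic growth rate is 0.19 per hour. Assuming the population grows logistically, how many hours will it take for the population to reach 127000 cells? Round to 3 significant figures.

A = (K − N₀)/N₀ = (153000 − 8550)/8550 = 16.895.
Solve 153000/(1 + 16.895·e^(−0.19t)) = 127000: 1 + 16.895·e^(−0.19t) = 1.2047, so e^(−0.19t) = 0.0121176.
−0.19·t = ln(0.0121176) = -4.4131, so t = 4.4131/0.19 = 23.227.

23.2 hours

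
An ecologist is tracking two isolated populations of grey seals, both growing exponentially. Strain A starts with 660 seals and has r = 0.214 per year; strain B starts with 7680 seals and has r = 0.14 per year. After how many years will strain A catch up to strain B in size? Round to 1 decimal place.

Set 660·e^(0.214t) = 7680·e^(0.14t).
e^((0.214 − 0.14)t) = 7680/660 → e^(0.074·t) = 11.636.
0.074·t = ln(11.636) = 2.4541, so t = 2.4541/0.074 = 33.164.

33.2 years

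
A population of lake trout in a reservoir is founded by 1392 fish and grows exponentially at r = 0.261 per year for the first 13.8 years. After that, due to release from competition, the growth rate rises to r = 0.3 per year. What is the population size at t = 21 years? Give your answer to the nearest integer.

442545 fish

Phase 1: N(13.8) = 1392·e^(0.261×13.8) = 1392·e^3.602 = 51036.5.
Phase 2 runs for 21 − 13.8 = 7.2 years at r = 0.3.
N(21) = 51036.5·e^(0.3×7.2) = 51036.5·e^2.16 = 442545.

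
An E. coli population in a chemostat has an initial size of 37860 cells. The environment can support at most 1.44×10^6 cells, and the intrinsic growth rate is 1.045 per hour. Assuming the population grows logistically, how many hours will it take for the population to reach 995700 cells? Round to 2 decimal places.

A = (K − N₀)/N₀ = (1.44×10^6 − 37860)/37860 = 37.035.
Solve 1.44×10^6/(1 + 37.035·e^(−1.045t)) = 995700: 1 + 37.035·e^(−1.045t) = 1.4462, so e^(−1.045t) = 0.0120486.
−1.045·t = ln(0.0120486) = -4.4188, so t = 4.4188/1.045 = 4.2285.

4.23 hours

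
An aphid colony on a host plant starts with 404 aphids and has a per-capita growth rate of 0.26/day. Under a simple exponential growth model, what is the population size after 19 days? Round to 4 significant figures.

56470 aphids

N(t) = N₀·e^(rt) = 404 × e^(0.26×19) = 404 × e^4.94.
e^4.94 ≈ 139.77, so N ≈ 404 × 139.77 = 56467.2.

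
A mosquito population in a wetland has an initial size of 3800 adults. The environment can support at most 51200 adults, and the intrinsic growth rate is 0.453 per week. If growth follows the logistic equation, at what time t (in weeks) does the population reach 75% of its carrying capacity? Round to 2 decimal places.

8.00 weeks

A = (K − N₀)/N₀ = (51200 − 3800)/3800 = 12.474.
Solve 51200/(1 + 12.474·e^(−0.453t)) = 38400: 1 + 12.474·e^(−0.453t) = 1.3333, so e^(−0.453t) = 0.0267229.
−0.453·t = ln(0.0267229) = -3.6222, so t = 3.6222/0.453 = 7.9961.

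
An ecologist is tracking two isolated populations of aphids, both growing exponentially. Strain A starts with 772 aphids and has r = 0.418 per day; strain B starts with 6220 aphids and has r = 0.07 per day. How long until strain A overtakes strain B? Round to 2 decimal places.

Set 772·e^(0.418t) = 6220·e^(0.07t).
e^((0.418 − 0.07)t) = 6220/772 → e^(0.348·t) = 8.057.
0.348·t = ln(8.057) = 2.0865, so t = 2.0865/0.348 = 5.9958.

6.00 days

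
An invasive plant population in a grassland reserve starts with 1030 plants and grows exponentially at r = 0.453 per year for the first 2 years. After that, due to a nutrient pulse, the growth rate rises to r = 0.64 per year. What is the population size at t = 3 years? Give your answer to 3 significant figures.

Phase 1: N(2) = 1030·e^(0.453×2) = 1030·e^0.906 = 2548.64.
Phase 2 runs for 3 − 2 = 1 years at r = 0.64.
N(3) = 2548.64·e^(0.64×1) = 2548.64·e^0.64 = 4833.44.

4830 plants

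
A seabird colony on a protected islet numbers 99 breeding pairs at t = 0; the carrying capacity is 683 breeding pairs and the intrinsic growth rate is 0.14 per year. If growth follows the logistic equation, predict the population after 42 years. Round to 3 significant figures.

672 breeding pairs

A = (K − N₀)/N₀ = (683 − 99)/99 = 5.899.
N(t) = K/(1 + A·e^(−rt)) = 683/(1 + 5.899×e^(−0.14×42)).
e^(−5.88) = 0.0027948; denominator = 1 + 5.899×0.0027948 = 1.0165.
N = 683/1.0165 = 671.922.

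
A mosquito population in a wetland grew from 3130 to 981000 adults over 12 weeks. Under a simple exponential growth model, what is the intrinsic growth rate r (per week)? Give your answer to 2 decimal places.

From N(t) = N₀·e^(rt): e^(r·12) = 981000/3130 = 313.42.
r·12 = ln(313.42) = 5.7475, so r = 5.7475/12 = 0.47896.

0.48 per week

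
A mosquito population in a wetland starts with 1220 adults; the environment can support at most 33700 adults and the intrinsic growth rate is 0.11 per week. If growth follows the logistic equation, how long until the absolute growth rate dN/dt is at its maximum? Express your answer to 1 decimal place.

Logistic growth is fastest at N = K/2 = 16850.
A = (K − N₀)/N₀ = 26.623. Set K/(1 + A·e^(−rt)) = K/2 → A·e^(−rt) = 1.
e^(−0.11t) = 1/26.623 = 0.0375616, so t = ln(26.623)/0.11 = 3.2818/0.11 = 29.834.

29.8 weeks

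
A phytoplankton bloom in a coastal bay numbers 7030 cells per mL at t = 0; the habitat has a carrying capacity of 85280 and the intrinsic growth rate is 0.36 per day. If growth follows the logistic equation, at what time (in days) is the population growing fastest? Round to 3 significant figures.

Logistic growth is fastest at N = K/2 = 42640.
A = (K − N₀)/N₀ = 11.131. Set K/(1 + A·e^(−rt)) = K/2 → A·e^(−rt) = 1.
e^(−0.36t) = 1/11.131 = 0.0898403, so t = ln(11.131)/0.36 = 2.4097/0.36 = 6.6937.

6.69 days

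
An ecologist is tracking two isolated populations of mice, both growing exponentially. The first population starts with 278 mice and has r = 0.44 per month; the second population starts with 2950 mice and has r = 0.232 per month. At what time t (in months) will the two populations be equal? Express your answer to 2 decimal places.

11.36 months

Set 278·e^(0.44t) = 2950·e^(0.232t).
e^((0.44 − 0.232)t) = 2950/278 → e^(0.208·t) = 10.612.
0.208·t = ln(10.612) = 2.3619, so t = 2.3619/0.208 = 11.355.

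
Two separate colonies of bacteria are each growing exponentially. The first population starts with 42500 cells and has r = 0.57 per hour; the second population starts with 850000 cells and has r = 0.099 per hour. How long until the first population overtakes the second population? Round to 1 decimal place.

6.4 hours

Set 42500·e^(0.57t) = 850000·e^(0.099t).
e^((0.57 − 0.099)t) = 850000/42500 → e^(0.471·t) = 20.
0.471·t = ln(20) = 2.9957, so t = 2.9957/0.471 = 6.3604.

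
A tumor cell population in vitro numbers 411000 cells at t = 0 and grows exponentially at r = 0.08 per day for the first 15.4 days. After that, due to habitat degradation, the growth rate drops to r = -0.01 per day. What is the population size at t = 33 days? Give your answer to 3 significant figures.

Phase 1: N(15.4) = 411000·e^(0.08×15.4) = 411000·e^1.232 = 1.40894×10^6.
Phase 2 runs for 33 − 15.4 = 17.6 days at r = -0.01.
N(33) = 1.40894×10^6·e^(-0.01×17.6) = 1.40894×10^6·e^-0.176 = 1.181563×10^6.

1180000 cells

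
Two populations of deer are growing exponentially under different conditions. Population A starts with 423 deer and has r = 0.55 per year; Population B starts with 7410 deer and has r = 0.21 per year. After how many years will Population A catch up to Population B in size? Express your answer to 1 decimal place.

8.4 years

Set 423·e^(0.55t) = 7410·e^(0.21t).
e^((0.55 − 0.21)t) = 7410/423 → e^(0.34·t) = 17.518.
0.34·t = ln(17.518) = 2.8632, so t = 2.8632/0.34 = 8.4212.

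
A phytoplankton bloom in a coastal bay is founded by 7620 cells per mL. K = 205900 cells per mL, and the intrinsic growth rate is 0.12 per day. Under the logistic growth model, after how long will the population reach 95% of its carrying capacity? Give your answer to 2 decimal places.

51.69 days

A = (K − N₀)/N₀ = (205900 − 7620)/7620 = 26.021.
Solve 205900/(1 + 26.021·e^(−0.12t)) = 195605: 1 + 26.021·e^(−0.12t) = 1.0526, so e^(−0.12t) = 0.00202266.
−0.12·t = ln(0.00202266) = -6.2033, so t = 6.2033/0.12 = 51.695.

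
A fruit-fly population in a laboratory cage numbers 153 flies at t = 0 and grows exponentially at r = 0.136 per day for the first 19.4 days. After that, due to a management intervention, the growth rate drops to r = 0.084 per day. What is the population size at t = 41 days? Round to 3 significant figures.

Phase 1: N(19.4) = 153·e^(0.136×19.4) = 153·e^2.638 = 2140.59.
Phase 2 runs for 41 − 19.4 = 21.6 days at r = 0.084.
N(41) = 2140.59·e^(0.084×21.6) = 2140.59·e^1.814 = 13137.7.

13100 flies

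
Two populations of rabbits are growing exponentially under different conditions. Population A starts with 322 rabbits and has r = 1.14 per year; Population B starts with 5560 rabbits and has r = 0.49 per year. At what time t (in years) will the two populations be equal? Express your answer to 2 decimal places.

Set 322·e^(1.14t) = 5560·e^(0.49t).
e^((1.14 − 0.49)t) = 5560/322 → e^(0.65·t) = 17.267.
0.65·t = ln(17.267) = 2.8488, so t = 2.8488/0.65 = 4.3828.

4.38 years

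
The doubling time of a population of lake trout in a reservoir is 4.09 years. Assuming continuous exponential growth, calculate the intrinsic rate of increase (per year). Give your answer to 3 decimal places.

0.169 per year

r = ln(2)/t_d = 0.6931/4.09 = 0.16947.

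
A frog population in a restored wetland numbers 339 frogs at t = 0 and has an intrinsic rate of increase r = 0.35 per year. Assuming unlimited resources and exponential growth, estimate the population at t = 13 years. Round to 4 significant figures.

N(t) = N₀·e^(rt) = 339 × e^(0.35×13) = 339 × e^4.55.
e^4.55 ≈ 94.632, so N ≈ 339 × 94.632 = 32080.4.

32080 frogs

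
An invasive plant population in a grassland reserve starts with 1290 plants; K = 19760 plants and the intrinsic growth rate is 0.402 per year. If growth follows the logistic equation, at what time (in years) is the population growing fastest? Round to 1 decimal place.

Logistic growth is fastest at N = K/2 = 9880.
A = (K − N₀)/N₀ = 14.318. Set K/(1 + A·e^(−rt)) = K/2 → A·e^(−rt) = 1.
e^(−0.402t) = 1/14.318 = 0.069843, so t = ln(14.318)/0.402 = 2.6615/0.402 = 6.6207.

6.6 years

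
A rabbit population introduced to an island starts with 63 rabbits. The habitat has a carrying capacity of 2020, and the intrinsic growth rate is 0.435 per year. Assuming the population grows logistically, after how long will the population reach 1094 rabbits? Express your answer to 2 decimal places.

8.28 years

A = (K − N₀)/N₀ = (2020 − 63)/63 = 31.063.
Solve 2020/(1 + 31.063·e^(−0.435t)) = 1094: 1 + 31.063·e^(−0.435t) = 1.8464, so e^(−0.435t) = 0.0272485.
−0.435·t = ln(0.0272485) = -3.6028, so t = 3.6028/0.435 = 8.2822.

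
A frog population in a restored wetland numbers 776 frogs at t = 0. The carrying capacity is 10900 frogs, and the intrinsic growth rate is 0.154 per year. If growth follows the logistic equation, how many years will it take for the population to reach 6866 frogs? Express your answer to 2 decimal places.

20.13 years

A = (K − N₀)/N₀ = (10900 − 776)/776 = 13.046.
Solve 10900/(1 + 13.046·e^(−0.154t)) = 6866: 1 + 13.046·e^(−0.154t) = 1.5875, so e^(−0.154t) = 0.0450341.
−0.154·t = ln(0.0450341) = -3.1003, so t = 3.1003/0.154 = 20.132.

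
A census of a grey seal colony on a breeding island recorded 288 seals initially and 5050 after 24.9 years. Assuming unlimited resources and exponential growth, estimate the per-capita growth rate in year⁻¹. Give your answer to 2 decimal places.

From N(t) = N₀·e^(rt): e^(r·24.9) = 5050/288 = 17.535.
r·24.9 = ln(17.535) = 2.8642, so r = 2.8642/24.9 = 0.11503.

0.12 per year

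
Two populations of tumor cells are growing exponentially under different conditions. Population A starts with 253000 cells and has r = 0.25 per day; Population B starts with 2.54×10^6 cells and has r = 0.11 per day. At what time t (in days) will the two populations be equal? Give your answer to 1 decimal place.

16.5 days

Set 253000·e^(0.25t) = 2.54×10^6·e^(0.11t).
e^((0.25 − 0.11)t) = 2.54×10^6/253000 → e^(0.14·t) = 10.04.
0.14·t = ln(10.04) = 2.3065, so t = 2.3065/0.14 = 16.475.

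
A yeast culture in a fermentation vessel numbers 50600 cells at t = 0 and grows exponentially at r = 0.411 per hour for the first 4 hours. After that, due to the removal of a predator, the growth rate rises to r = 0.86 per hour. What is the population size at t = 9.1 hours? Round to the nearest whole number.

Phase 1: N(4) = 50600·e^(0.411×4) = 50600·e^1.644 = 261897.
Phase 2 runs for 9.1 − 4 = 5.1 hours at r = 0.86.
N(9.1) = 261897·e^(0.86×5.1) = 261897·e^4.386 = 2.103518×10^7.

21035180 cells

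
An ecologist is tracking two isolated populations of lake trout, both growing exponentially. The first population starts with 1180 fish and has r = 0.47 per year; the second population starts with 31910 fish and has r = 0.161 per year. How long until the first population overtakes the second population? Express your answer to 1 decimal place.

10.7 years

Set 1180·e^(0.47t) = 31910·e^(0.161t).
e^((0.47 − 0.161)t) = 31910/1180 → e^(0.309·t) = 27.042.
0.309·t = ln(27.042) = 3.2974, so t = 3.2974/0.309 = 10.671.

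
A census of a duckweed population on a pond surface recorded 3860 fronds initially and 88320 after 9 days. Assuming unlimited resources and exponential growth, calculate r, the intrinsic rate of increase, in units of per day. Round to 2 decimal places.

0.35 per day

From N(t) = N₀·e^(rt): e^(r·9) = 88320/3860 = 22.881.
r·9 = ln(22.881) = 3.1303, so r = 3.1303/9 = 0.34781.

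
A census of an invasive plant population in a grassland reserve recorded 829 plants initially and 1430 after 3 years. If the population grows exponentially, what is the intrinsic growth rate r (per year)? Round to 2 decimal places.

From N(t) = N₀·e^(rt): e^(r·3) = 1430/829 = 1.725.
r·3 = ln(1.725) = 0.54521, so r = 0.54521/3 = 0.18174.

0.18 per year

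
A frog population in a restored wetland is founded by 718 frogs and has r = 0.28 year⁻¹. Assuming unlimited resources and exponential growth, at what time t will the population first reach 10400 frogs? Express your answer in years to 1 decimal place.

9.5 years

Set N₀·e^(rt) = 10400: e^(0.28·t) = 10400/718 = 14.485.
0.28·t = ln(14.485) = 2.6731, so t = 2.6731/0.28 = 9.5468.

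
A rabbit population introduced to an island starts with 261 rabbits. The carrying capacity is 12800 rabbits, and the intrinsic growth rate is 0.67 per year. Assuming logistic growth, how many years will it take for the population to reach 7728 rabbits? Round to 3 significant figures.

A = (K − N₀)/N₀ = (12800 − 261)/261 = 48.042.
Solve 12800/(1 + 48.042·e^(−0.67t)) = 7728: 1 + 48.042·e^(−0.67t) = 1.6563, so e^(−0.67t) = 0.0136612.
−0.67·t = ln(0.0136612) = -4.2932, so t = 4.2932/0.67 = 6.4078.

6.41 years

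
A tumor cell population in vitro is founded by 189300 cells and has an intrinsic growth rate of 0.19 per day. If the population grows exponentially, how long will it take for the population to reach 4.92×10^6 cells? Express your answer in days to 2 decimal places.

Set N₀·e^(rt) = 4.92×10^6: e^(0.19·t) = 4.92×10^6/189300 = 25.99.
0.19·t = ln(25.99) = 3.2577, so t = 3.2577/0.19 = 17.146.

17.15 days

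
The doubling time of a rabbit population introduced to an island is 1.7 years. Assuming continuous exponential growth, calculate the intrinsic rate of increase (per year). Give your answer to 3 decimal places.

r = ln(2)/t_d = 0.6931/1.7 = 0.40773.

0.408 per year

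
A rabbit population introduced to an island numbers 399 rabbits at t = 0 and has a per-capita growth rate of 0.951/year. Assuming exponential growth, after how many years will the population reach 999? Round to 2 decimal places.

Set N₀·e^(rt) = 999: e^(0.951·t) = 999/399 = 2.5038.
0.951·t = ln(2.5038) = 0.91779, so t = 0.91779/0.951 = 0.96508.

0.97 years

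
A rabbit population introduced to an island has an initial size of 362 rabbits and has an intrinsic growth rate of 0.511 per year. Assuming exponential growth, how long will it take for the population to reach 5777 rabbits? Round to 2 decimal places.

Set N₀·e^(rt) = 5777: e^(0.511·t) = 5777/362 = 15.959.
0.511·t = ln(15.959) = 2.77, so t = 2.77/0.511 = 5.4207.

5.42 years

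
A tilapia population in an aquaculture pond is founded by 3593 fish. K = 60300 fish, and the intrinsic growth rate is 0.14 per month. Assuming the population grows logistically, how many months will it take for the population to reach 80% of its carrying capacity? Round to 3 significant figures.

29.6 months

A = (K − N₀)/N₀ = (60300 − 3593)/3593 = 15.783.
Solve 60300/(1 + 15.783·e^(−0.14t)) = 48240: 1 + 15.783·e^(−0.14t) = 1.25, so e^(−0.14t) = 0.0158402.
−0.14·t = ln(0.0158402) = -4.1452, so t = 4.1452/0.14 = 29.609.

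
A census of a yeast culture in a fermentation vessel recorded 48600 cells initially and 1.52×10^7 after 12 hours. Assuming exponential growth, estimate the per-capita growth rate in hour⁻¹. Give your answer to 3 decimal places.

From N(t) = N₀·e^(rt): e^(r·12) = 1.52×10^7/48600 = 312.76.
r·12 = ln(312.76) = 5.7454, so r = 5.7454/12 = 0.47879.

0.479 per hour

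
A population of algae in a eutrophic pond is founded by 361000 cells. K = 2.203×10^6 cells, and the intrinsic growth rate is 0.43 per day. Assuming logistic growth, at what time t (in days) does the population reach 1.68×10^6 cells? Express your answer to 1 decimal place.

A = (K − N₀)/N₀ = (2.203×10^6 − 361000)/361000 = 5.1025.
Solve 2.203×10^6/(1 + 5.1025·e^(−0.43t)) = 1.68×10^6: 1 + 5.1025·e^(−0.43t) = 1.3113, so e^(−0.43t) = 0.0610113.
−0.43·t = ln(0.0610113) = -2.7967, so t = 2.7967/0.43 = 6.5039.

6.5 days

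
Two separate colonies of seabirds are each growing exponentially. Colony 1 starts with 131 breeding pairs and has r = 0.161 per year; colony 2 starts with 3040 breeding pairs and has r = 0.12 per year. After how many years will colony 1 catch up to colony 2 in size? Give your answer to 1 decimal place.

Set 131·e^(0.161t) = 3040·e^(0.12t).
e^((0.161 − 0.12)t) = 3040/131 → e^(0.041·t) = 23.206.
0.041·t = ln(23.206) = 3.1444, so t = 3.1444/0.041 = 76.693.

76.7 years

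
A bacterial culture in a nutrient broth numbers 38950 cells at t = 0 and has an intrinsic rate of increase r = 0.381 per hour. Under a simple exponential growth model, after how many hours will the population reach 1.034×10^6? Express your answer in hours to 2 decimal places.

8.61 hours

Set N₀·e^(rt) = 1.034×10^6: e^(0.381·t) = 1.034×10^6/38950 = 26.547.
0.381·t = ln(26.547) = 3.2789, so t = 3.2789/0.381 = 8.6061.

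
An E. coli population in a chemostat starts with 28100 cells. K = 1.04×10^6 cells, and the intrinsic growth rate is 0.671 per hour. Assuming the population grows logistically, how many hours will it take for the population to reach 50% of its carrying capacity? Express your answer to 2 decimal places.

5.34 hours

A = (K − N₀)/N₀ = (1.04×10^6 − 28100)/28100 = 36.011.
Solve 1.04×10^6/(1 + 36.011·e^(−0.671t)) = 520000: 1 + 36.011·e^(−0.671t) = 2, so e^(−0.671t) = 0.0277695.
−0.671·t = ln(0.0277695) = -3.5838, so t = 3.5838/0.671 = 5.341.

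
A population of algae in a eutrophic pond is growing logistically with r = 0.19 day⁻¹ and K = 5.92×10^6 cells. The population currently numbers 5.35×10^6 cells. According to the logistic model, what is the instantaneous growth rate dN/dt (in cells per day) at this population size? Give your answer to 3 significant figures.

97900 cells per day

dN/dt = rN(1 − N/K) = 0.19 × 5.35×10^6 × (1 − 5.35×10^6/5.92×10^6).
1 − 5.35×10^6/5.92×10^6 = 0.096284; dN/dt = 0.19 × 5.35×10^6 × 0.096284 = 97872.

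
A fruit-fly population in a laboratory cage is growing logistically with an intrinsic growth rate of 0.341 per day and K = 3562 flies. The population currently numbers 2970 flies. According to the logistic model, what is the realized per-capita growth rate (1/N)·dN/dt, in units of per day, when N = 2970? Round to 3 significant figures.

0.0567 per day

(1/N)·dN/dt = r(1 − N/K) = 0.341 × (1 − 2970/3562).
= 0.341 × 0.1662 = 0.056674.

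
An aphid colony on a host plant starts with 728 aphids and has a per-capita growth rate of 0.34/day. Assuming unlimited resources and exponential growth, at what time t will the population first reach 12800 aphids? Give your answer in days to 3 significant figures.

Set N₀·e^(rt) = 12800: e^(0.34·t) = 12800/728 = 17.582.
0.34·t = ln(17.582) = 2.8669, so t = 2.8669/0.34 = 8.4321.

8.43 days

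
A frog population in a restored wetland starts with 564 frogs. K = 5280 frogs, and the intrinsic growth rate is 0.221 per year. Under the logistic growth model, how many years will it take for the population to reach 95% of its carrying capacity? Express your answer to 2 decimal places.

22.93 years

A = (K − N₀)/N₀ = (5280 − 564)/564 = 8.3617.
Solve 5280/(1 + 8.3617·e^(−0.221t)) = 5016: 1 + 8.3617·e^(−0.221t) = 1.0526, so e^(−0.221t) = 0.00629436.
−0.221·t = ln(0.00629436) = -5.0681, so t = 5.0681/0.221 = 22.933.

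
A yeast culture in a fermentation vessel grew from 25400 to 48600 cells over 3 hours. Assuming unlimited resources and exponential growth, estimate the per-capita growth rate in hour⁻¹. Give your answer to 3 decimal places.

From N(t) = N₀·e^(rt): e^(r·3) = 48600/25400 = 1.9134.
r·3 = ln(1.9134) = 0.64887, so r = 0.64887/3 = 0.21629.

0.216 per hour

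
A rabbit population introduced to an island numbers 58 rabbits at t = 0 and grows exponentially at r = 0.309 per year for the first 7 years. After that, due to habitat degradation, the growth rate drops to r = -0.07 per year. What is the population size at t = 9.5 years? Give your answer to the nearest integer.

423 rabbits

Phase 1: N(7) = 58·e^(0.309×7) = 58·e^2.163 = 504.437.
Phase 2 runs for 9.5 − 7 = 2.5 years at r = -0.07.
N(9.5) = 504.437·e^(-0.07×2.5) = 504.437·e^-0.175 = 423.453.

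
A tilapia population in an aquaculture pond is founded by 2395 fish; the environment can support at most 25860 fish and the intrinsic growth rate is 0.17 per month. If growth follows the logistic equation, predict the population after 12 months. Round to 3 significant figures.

11400 fish

A = (K − N₀)/N₀ = (25860 − 2395)/2395 = 9.7975.
N(t) = K/(1 + A·e^(−rt)) = 25860/(1 + 9.7975×e^(−0.17×12)).
e^(−2.04) = 0.13003; denominator = 1 + 9.7975×0.13003 = 2.274.
N = 25860/2.274 = 11372.3.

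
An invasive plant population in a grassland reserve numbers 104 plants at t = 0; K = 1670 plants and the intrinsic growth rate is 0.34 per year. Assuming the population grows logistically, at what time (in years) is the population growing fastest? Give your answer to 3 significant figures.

7.98 years

Logistic growth is fastest at N = K/2 = 835.
A = (K − N₀)/N₀ = 15.058. Set K/(1 + A·e^(−rt)) = K/2 → A·e^(−rt) = 1.
e^(−0.34t) = 1/15.058 = 0.0664112, so t = ln(15.058)/0.34 = 2.7119/0.34 = 7.9761.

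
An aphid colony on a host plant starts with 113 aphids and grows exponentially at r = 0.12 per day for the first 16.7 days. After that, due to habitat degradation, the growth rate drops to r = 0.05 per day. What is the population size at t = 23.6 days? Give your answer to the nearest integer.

Phase 1: N(16.7) = 113·e^(0.12×16.7) = 113·e^2.004 = 838.31.
Phase 2 runs for 23.6 − 16.7 = 6.9 days at r = 0.05.
N(23.6) = 838.31·e^(0.05×6.9) = 838.31·e^0.345 = 1183.69.

1184 aphids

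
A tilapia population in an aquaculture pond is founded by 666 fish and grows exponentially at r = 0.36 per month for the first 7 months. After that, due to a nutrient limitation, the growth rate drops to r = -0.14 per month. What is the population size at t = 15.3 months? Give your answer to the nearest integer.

2590 fish

Phase 1: N(7) = 666·e^(0.36×7) = 666·e^2.52 = 8277.45.
Phase 2 runs for 15.3 − 7 = 8.3 months at r = -0.14.
N(15.3) = 8277.45·e^(-0.14×8.3) = 8277.45·e^-1.162 = 2589.68.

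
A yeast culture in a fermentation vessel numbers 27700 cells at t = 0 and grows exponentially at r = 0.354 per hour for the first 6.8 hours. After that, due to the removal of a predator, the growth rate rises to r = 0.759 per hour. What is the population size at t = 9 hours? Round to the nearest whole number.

1633422 cells

Phase 1: N(6.8) = 27700·e^(0.354×6.8) = 27700·e^2.407 = 307548.
Phase 2 runs for 9 − 6.8 = 2.2 hours at r = 0.759.
N(9) = 307548·e^(0.759×2.2) = 307548·e^1.67 = 1.633422×10^6.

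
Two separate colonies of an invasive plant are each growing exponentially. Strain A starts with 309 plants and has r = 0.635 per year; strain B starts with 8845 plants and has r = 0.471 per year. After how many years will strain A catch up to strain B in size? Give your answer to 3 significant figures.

20.5 years

Set 309·e^(0.635t) = 8845·e^(0.471t).
e^((0.635 − 0.471)t) = 8845/309 → e^(0.164·t) = 28.625.
0.164·t = ln(28.625) = 3.3543, so t = 3.3543/0.164 = 20.453.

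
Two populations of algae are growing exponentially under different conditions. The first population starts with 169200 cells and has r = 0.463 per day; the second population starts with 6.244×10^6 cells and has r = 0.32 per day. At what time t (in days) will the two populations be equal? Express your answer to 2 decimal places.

Set 169200·e^(0.463t) = 6.244×10^6·e^(0.32t).
e^((0.463 − 0.32)t) = 6.244×10^6/169200 → e^(0.143·t) = 36.903.
0.143·t = ln(36.903) = 3.6083, so t = 3.6083/0.143 = 25.233.

25.23 days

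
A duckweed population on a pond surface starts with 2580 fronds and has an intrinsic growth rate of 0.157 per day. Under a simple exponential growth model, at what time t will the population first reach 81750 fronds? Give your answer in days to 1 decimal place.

Set N₀·e^(rt) = 81750: e^(0.157·t) = 81750/2580 = 31.686.
0.157·t = ln(31.686) = 3.4559, so t = 3.4559/0.157 = 22.012.

22.0 days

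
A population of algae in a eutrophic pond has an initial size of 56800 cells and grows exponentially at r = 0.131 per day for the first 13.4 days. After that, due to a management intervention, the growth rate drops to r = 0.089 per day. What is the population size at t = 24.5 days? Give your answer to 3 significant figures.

883000 cells

Phase 1: N(13.4) = 56800·e^(0.131×13.4) = 56800·e^1.755 = 328631.
Phase 2 runs for 24.5 − 13.4 = 11.1 days at r = 0.089.
N(24.5) = 328631·e^(0.089×11.1) = 328631·e^0.9879 = 882568.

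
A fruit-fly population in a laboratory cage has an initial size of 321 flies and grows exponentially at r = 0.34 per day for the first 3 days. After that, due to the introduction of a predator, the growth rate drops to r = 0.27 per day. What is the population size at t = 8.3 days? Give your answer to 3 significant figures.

3720 flies

Phase 1: N(3) = 321·e^(0.34×3) = 321·e^1.02 = 890.196.
Phase 2 runs for 8.3 − 3 = 5.3 days at r = 0.27.
N(8.3) = 890.196·e^(0.27×5.3) = 890.196·e^1.431 = 3723.58.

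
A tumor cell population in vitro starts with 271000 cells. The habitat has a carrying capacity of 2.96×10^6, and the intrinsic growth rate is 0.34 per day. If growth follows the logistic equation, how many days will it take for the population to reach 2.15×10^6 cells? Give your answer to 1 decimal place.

9.6 days

A = (K − N₀)/N₀ = (2.96×10^6 − 271000)/271000 = 9.9225.
Solve 2.96×10^6/(1 + 9.9225·e^(−0.34t)) = 2.15×10^6: 1 + 9.9225·e^(−0.34t) = 1.3767, so e^(−0.34t) = 0.0379686.
−0.34·t = ln(0.0379686) = -3.271, so t = 3.271/0.34 = 9.6206.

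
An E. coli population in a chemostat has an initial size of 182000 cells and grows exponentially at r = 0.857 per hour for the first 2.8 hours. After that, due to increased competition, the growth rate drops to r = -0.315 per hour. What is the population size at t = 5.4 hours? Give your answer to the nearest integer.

884132 cells

Phase 1: N(2.8) = 182000·e^(0.857×2.8) = 182000·e^2.4 = 2.005416×10^6.
Phase 2 runs for 5.4 − 2.8 = 2.6 hours at r = -0.315.
N(5.4) = 2.005416×10^6·e^(-0.315×2.6) = 2.005416×10^6·e^-0.819 = 884132.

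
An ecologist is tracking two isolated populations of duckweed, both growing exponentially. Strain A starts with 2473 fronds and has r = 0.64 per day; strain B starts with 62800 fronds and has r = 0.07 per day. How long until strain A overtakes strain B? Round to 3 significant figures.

5.67 days

Set 2473·e^(0.64t) = 62800·e^(0.07t).
e^((0.64 − 0.07)t) = 62800/2473 → e^(0.57·t) = 25.394.
0.57·t = ln(25.394) = 3.2345, so t = 3.2345/0.57 = 5.6746.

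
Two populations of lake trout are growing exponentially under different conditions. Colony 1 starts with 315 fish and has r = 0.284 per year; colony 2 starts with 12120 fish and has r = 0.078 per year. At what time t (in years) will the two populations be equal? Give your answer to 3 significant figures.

Set 315·e^(0.284t) = 12120·e^(0.078t).
e^((0.284 − 0.078)t) = 12120/315 → e^(0.206·t) = 38.476.
0.206·t = ln(38.476) = 3.65, so t = 3.65/0.206 = 17.719.

17.7 years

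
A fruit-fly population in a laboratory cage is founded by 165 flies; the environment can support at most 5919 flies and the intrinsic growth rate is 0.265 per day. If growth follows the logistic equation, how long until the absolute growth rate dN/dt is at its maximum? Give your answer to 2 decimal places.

Logistic growth is fastest at N = K/2 = 2959.5.
A = (K − N₀)/N₀ = 34.873. Set K/(1 + A·e^(−rt)) = K/2 → A·e^(−rt) = 1.
e^(−0.265t) = 1/34.873 = 0.0286757, so t = ln(34.873)/0.265 = 3.5517/0.265 = 13.403.

13.40 days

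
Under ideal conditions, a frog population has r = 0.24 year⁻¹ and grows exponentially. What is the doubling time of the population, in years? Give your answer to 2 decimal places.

Doubling time t_d = ln(2)/r = 0.6931/0.24 = 2.8881.

2.89 years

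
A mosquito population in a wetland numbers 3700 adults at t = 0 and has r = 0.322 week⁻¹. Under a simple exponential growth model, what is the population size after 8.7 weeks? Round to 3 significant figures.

N(t) = N₀·e^(rt) = 3700 × e^(0.322×8.7) = 3700 × e^2.801.
e^2.801 ≈ 16.468, so N ≈ 3700 × 16.468 = 60930.4.

60900 adults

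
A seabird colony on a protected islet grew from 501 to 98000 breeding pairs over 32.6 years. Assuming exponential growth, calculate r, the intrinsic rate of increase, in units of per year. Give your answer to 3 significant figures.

0.162 per year

From N(t) = N₀·e^(rt): e^(r·32.6) = 98000/501 = 195.61.
r·32.6 = ln(195.61) = 5.2761, so r = 5.2761/32.6 = 0.16184.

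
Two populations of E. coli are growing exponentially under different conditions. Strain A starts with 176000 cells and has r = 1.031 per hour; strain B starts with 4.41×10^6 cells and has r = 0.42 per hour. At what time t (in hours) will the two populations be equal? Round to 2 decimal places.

Set 176000·e^(1.031t) = 4.41×10^6·e^(0.42t).
e^((1.031 − 0.42)t) = 4.41×10^6/176000 → e^(0.611·t) = 25.057.
0.611·t = ln(25.057) = 3.2211, so t = 3.2211/0.611 = 5.2719.

5.27 hours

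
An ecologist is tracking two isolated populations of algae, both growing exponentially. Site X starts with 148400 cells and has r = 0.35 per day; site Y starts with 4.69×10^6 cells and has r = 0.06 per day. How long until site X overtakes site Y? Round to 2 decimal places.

Set 148400·e^(0.35t) = 4.69×10^6·e^(0.06t).
e^((0.35 − 0.06)t) = 4.69×10^6/148400 → e^(0.29·t) = 31.604.
0.29·t = ln(31.604) = 3.4533, so t = 3.4533/0.29 = 11.908.

11.91 days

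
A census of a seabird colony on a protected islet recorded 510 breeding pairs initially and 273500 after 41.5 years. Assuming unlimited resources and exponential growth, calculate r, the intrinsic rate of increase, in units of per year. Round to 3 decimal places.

From N(t) = N₀·e^(rt): e^(r·41.5) = 273500/510 = 536.27.
r·41.5 = ln(536.27) = 6.2846, so r = 6.2846/41.5 = 0.15144.

0.151 per year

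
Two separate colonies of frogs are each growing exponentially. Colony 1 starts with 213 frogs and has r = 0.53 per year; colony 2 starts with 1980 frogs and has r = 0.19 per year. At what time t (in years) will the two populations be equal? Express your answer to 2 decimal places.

6.56 years

Set 213·e^(0.53t) = 1980·e^(0.19t).
e^((0.53 − 0.19)t) = 1980/213 → e^(0.34·t) = 9.2958.
0.34·t = ln(9.2958) = 2.2296, so t = 2.2296/0.34 = 6.5575.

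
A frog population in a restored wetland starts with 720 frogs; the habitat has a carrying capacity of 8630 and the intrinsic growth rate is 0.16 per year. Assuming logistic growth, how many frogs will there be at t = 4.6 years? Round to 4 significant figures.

A = (K − N₀)/N₀ = (8630 − 720)/720 = 10.986.
N(t) = K/(1 + A·e^(−rt)) = 8630/(1 + 10.986×e^(−0.16×4.6)).
e^(−0.736) = 0.47903; denominator = 1 + 10.986×0.47903 = 6.2626.
N = 8630/6.2626 = 1378.01.

1378 frogs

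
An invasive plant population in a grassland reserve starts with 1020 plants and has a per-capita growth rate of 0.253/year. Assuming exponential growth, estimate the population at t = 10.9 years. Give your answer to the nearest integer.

16079 plants

N(t) = N₀·e^(rt) = 1020 × e^(0.253×10.9) = 1020 × e^2.758.
e^2.758 ≈ 15.764, so N ≈ 1020 × 15.764 = 16078.8.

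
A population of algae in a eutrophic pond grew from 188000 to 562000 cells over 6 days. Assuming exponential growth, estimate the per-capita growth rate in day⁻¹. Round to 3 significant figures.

From N(t) = N₀·e^(rt): e^(r·6) = 562000/188000 = 2.9894.
r·6 = ln(2.9894) = 1.0951, so r = 1.0951/6 = 0.18251.

0.183 per day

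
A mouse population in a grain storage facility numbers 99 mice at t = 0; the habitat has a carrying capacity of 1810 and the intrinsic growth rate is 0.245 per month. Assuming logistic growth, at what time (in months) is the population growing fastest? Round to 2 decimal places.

11.63 months

Logistic growth is fastest at N = K/2 = 905.
A = (K − N₀)/N₀ = 17.283. Set K/(1 + A·e^(−rt)) = K/2 → A·e^(−rt) = 1.
e^(−0.245t) = 1/17.283 = 0.0578609, so t = ln(17.283)/0.245 = 2.8497/0.245 = 11.631.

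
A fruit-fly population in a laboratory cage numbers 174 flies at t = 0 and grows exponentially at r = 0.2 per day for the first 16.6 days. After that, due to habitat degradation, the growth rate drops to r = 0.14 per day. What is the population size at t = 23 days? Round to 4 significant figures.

11790 flies

Phase 1: N(16.6) = 174·e^(0.2×16.6) = 174·e^3.32 = 4812.9.
Phase 2 runs for 23 − 16.6 = 6.4 days at r = 0.14.
N(23) = 4812.9·e^(0.14×6.4) = 4812.9·e^0.896 = 11790.6.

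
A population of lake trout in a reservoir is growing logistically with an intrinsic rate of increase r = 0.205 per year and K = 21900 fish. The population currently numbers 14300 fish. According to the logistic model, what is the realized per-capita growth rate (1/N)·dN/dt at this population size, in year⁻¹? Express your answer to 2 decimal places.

(1/N)·dN/dt = r(1 − N/K) = 0.205 × (1 − 14300/21900).
= 0.205 × 0.34703 = 0.071142.

0.07 per year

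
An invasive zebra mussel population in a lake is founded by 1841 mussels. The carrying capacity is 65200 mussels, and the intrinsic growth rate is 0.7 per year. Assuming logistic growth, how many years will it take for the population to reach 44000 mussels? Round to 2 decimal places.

6.10 years

A = (K − N₀)/N₀ = (65200 − 1841)/1841 = 34.416.
Solve 65200/(1 + 34.416·e^(−0.7t)) = 44000: 1 + 34.416·e^(−0.7t) = 1.4818, so e^(−0.7t) = 0.014.
−0.7·t = ln(0.014) = -4.2687, so t = 4.2687/0.7 = 6.0981.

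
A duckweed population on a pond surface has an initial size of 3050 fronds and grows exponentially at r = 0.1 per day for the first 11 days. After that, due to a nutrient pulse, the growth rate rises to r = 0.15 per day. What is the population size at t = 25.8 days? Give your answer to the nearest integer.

84364 fronds

Phase 1: N(11) = 3050·e^(0.1×11) = 3050·e^1.1 = 9162.71.
Phase 2 runs for 25.8 − 11 = 14.8 days at r = 0.15.
N(25.8) = 9162.71·e^(0.15×14.8) = 9162.71·e^2.22 = 84364.1.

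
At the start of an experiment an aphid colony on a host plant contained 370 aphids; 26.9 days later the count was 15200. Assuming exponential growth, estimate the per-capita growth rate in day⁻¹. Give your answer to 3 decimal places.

From N(t) = N₀·e^(rt): e^(r·26.9) = 15200/370 = 41.081.
r·26.9 = ln(41.081) = 3.7155, so r = 3.7155/26.9 = 0.13812.

0.138 per day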